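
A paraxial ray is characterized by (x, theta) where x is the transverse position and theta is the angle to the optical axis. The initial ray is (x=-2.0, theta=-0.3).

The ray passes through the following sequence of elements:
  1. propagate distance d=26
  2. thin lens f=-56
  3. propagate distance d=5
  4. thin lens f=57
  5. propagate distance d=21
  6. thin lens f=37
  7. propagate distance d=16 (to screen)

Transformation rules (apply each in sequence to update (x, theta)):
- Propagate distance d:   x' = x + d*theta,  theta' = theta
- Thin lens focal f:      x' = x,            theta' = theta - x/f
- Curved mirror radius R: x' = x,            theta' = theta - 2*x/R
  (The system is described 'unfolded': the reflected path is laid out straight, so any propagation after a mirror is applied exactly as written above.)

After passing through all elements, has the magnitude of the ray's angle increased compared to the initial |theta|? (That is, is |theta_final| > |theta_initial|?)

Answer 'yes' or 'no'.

Initial: x=-2.0000 theta=-0.3000
After 1 (propagate distance d=26): x=-9.8000 theta=-0.3000
After 2 (thin lens f=-56): x=-9.8000 theta=-0.4750
After 3 (propagate distance d=5): x=-12.1750 theta=-0.4750
After 4 (thin lens f=57): x=-12.1750 theta=-149/570 (≈-0.2614)
After 5 (propagate distance d=21): x=-2685/152 (≈-17.6645) theta=-149/570 (≈-0.2614)
After 6 (thin lens f=37): x=-2685/152 (≈-17.6645) theta=18223/84360 (≈0.2160)
After 7 (propagate distance d=16 (to screen)): x=-1198607/84360 (≈-14.2082) theta=18223/84360 (≈0.2160)
|theta_initial|=0.3000 |theta_final|=18223/84360 (≈0.2160) -> not increased

Answer: no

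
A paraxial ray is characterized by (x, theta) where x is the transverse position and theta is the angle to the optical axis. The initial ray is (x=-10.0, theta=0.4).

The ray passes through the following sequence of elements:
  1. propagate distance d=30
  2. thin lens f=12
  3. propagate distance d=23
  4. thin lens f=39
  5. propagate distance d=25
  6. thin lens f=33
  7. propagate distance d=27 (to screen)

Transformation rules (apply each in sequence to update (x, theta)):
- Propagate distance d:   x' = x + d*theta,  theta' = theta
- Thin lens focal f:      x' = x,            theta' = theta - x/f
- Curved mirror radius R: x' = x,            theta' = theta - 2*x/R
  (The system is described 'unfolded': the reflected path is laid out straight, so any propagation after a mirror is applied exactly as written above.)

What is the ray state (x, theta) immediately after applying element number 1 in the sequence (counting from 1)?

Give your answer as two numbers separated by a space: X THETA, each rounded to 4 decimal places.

Initial: x=-10.0000 theta=0.4000
After 1 (propagate distance d=30): x=2.0000 theta=0.4000
Rounded to 4 decimal places: x = 2.0000, theta = 0.4000

Answer: 2.0000 0.4000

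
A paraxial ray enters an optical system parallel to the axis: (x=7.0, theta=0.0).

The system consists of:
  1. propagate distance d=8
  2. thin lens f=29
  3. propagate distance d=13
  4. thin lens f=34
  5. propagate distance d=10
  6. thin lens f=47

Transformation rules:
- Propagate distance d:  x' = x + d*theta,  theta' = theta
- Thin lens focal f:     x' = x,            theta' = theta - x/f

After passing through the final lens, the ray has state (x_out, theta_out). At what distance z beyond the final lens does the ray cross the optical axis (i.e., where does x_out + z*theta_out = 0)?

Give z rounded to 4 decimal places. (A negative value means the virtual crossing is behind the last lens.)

Answer: 0.8638

Derivation:
Initial: x=7.0000 theta=0.0000
After 1 (propagate distance d=8): x=7.0000 theta=0.0000
After 2 (thin lens f=29): x=7.0000 theta=-7/29 (≈-0.2414)
After 3 (propagate distance d=13): x=112/29 (≈3.8621) theta=-7/29 (≈-0.2414)
After 4 (thin lens f=34): x=112/29 (≈3.8621) theta=-175/493 (≈-0.3550)
After 5 (propagate distance d=10): x=154/493 (≈0.3124) theta=-175/493 (≈-0.3550)
After 6 (thin lens f=47): x=154/493 (≈0.3124) theta=-8379/23171 (≈-0.3616)
z_focus = -x_out/theta_out = -(154/493)/(-8379/23171) = 1034/1197 ≈ 0.8638
Rounded to 4 decimal places: z = 0.8638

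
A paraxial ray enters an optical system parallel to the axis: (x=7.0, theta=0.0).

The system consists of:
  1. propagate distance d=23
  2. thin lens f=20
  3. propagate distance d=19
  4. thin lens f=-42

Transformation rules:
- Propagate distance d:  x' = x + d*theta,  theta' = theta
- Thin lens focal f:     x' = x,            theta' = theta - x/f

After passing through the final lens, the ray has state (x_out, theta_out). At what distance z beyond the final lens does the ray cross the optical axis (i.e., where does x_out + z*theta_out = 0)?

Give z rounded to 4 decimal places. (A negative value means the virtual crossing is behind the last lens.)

Initial: x=7.0000 theta=0.0000
After 1 (propagate distance d=23): x=7.0000 theta=0.0000
After 2 (thin lens f=20): x=7.0000 theta=-0.3500
After 3 (propagate distance d=19): x=0.3500 theta=-0.3500
After 4 (thin lens f=-42): x=0.3500 theta=-41/120 (≈-0.3417)
z_focus = -x_out/theta_out = -(0.3500)/(-41/120) = 42/41 ≈ 1.0244
Rounded to 4 decimal places: z = 1.0244

Answer: 1.0244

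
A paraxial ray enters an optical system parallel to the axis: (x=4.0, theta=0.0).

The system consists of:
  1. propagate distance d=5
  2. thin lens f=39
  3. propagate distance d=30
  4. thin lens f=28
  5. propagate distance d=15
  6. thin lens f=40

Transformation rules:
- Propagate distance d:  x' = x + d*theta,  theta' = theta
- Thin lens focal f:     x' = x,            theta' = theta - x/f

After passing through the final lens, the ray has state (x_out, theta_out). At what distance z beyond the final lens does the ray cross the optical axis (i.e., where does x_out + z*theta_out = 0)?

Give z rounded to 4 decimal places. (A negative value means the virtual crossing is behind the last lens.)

Answer: -10.2974

Derivation:
Initial: x=4.0000 theta=0.0000
After 1 (propagate distance d=5): x=4.0000 theta=0.0000
After 2 (thin lens f=39): x=4.0000 theta=-4/39 (≈-0.1026)
After 3 (propagate distance d=30): x=12/13 (≈0.9231) theta=-4/39 (≈-0.1026)
After 4 (thin lens f=28): x=12/13 (≈0.9231) theta=-37/273 (≈-0.1355)
After 5 (propagate distance d=15): x=-101/91 (≈-1.1099) theta=-37/273 (≈-0.1355)
After 6 (thin lens f=40): x=-101/91 (≈-1.1099) theta=-1177/10920 (≈-0.1078)
z_focus = -x_out/theta_out = -(-101/91)/(-1177/10920) = -12120/1177 ≈ -10.2974
Rounded to 4 decimal places: z = -10.2974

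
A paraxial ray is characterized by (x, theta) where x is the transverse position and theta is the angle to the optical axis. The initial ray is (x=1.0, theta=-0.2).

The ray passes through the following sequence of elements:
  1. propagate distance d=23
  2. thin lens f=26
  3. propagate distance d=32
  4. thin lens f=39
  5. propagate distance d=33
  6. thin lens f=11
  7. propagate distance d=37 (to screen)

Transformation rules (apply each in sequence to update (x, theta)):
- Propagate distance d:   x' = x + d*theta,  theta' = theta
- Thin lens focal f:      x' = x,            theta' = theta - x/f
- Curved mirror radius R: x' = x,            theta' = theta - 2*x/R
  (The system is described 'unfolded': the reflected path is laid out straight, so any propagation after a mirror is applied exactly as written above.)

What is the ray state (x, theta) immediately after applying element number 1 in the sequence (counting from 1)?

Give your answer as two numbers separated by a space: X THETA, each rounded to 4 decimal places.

Initial: x=1.0000 theta=-0.2000
After 1 (propagate distance d=23): x=-3.6000 theta=-0.2000
Rounded to 4 decimal places: x = -3.6000, theta = -0.2000

Answer: -3.6000 -0.2000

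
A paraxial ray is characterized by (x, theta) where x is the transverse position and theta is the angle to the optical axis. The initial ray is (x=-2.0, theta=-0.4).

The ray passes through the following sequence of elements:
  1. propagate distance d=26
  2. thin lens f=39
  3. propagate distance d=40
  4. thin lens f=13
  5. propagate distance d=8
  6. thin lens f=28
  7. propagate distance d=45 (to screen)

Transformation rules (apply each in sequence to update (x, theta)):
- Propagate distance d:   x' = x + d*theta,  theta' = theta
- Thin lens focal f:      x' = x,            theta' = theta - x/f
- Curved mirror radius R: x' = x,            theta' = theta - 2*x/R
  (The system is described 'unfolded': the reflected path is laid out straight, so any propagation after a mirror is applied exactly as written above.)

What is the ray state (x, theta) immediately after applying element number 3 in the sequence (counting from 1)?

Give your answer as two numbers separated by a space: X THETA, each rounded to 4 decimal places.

Answer: -15.6821 -0.0821

Derivation:
Initial: x=-2.0000 theta=-0.4000
After 1 (propagate distance d=26): x=-12.4000 theta=-0.4000
After 2 (thin lens f=39): x=-12.4000 theta=-16/195 (≈-0.0821)
After 3 (propagate distance d=40): x=-3058/195 (≈-15.6821) theta=-16/195 (≈-0.0821)
Rounded to 4 decimal places: x = -15.6821, theta = -0.0821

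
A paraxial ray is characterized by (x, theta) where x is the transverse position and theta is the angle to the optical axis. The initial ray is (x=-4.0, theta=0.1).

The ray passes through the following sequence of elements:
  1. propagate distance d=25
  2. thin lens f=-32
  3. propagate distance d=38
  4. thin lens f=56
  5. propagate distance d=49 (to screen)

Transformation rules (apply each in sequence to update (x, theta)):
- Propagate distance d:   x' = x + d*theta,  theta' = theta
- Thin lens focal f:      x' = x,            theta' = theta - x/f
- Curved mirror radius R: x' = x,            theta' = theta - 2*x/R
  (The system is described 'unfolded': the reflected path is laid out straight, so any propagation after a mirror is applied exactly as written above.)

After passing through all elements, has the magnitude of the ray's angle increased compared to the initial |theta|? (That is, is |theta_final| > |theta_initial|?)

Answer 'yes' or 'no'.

Answer: no

Derivation:
Initial: x=-4.0000 theta=0.1000
After 1 (propagate distance d=25): x=-1.5000 theta=0.1000
After 2 (thin lens f=-32): x=-1.5000 theta=17/320 (≈0.0531)
After 3 (propagate distance d=38): x=83/160 (≈0.5188) theta=17/320 (≈0.0531)
After 4 (thin lens f=56): x=83/160 (≈0.5188) theta=393/8960 (≈0.0439)
After 5 (propagate distance d=49 (to screen)): x=683/256 (≈2.6680) theta=393/8960 (≈0.0439)
|theta_initial|=0.1000 |theta_final|=393/8960 (≈0.0439) -> not increased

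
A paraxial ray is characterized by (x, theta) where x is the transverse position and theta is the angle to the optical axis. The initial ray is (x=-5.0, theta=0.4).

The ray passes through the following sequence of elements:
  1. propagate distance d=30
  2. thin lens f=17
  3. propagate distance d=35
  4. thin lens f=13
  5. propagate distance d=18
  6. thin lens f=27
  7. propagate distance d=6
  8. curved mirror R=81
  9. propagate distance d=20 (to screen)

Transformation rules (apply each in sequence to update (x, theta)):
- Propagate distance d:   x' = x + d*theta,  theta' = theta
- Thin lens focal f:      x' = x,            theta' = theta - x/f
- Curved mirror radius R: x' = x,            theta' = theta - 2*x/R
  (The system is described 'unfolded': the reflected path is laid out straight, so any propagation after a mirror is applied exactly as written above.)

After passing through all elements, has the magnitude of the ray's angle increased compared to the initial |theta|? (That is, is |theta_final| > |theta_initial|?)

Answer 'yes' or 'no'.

Initial: x=-5.0000 theta=0.4000
After 1 (propagate distance d=30): x=7.0000 theta=0.4000
After 2 (thin lens f=17): x=7.0000 theta=-1/85 (≈-0.0118)
After 3 (propagate distance d=35): x=112/17 (≈6.5882) theta=-1/85 (≈-0.0118)
After 4 (thin lens f=13): x=112/17 (≈6.5882) theta=-573/1105 (≈-0.5186)
After 5 (propagate distance d=18): x=-3034/1105 (≈-2.7457) theta=-573/1105 (≈-0.5186)
After 6 (thin lens f=27): x=-3034/1105 (≈-2.7457) theta=-12437/29835 (≈-0.4169)
After 7 (propagate distance d=6): x=-10436/1989 (≈-5.2469) theta=-12437/29835 (≈-0.4169)
After 8 (curved mirror R=81): x=-10436/1989 (≈-5.2469) theta=-17803/61965 (≈-0.2873)
After 9 (propagate distance d=20 (to screen)): x=-1771072/161109 (≈-10.9930) theta=-17803/61965 (≈-0.2873)
|theta_initial|=0.4000 |theta_final|=17803/61965 (≈0.2873) -> not increased

Answer: no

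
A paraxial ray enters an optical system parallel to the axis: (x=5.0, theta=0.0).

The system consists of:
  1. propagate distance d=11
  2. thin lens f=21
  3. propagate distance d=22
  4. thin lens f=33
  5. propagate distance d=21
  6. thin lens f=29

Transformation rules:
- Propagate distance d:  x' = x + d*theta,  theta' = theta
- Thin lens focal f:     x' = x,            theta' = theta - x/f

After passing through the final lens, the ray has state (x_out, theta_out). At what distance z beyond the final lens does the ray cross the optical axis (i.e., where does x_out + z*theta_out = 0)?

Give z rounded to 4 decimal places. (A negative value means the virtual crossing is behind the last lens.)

Answer: -91.6816

Derivation:
Initial: x=5.0000 theta=0.0000
After 1 (propagate distance d=11): x=5.0000 theta=0.0000
After 2 (thin lens f=21): x=5.0000 theta=-5/21 (≈-0.2381)
After 3 (propagate distance d=22): x=-5/21 (≈-0.2381) theta=-5/21 (≈-0.2381)
After 4 (thin lens f=33): x=-5/21 (≈-0.2381) theta=-160/693 (≈-0.2309)
After 5 (propagate distance d=21): x=-1175/231 (≈-5.0866) theta=-160/693 (≈-0.2309)
After 6 (thin lens f=29): x=-1175/231 (≈-5.0866) theta=-1115/20097 (≈-0.0555)
z_focus = -x_out/theta_out = -(-1175/231)/(-1115/20097) = -20445/223 ≈ -91.6816
Rounded to 4 decimal places: z = -91.6816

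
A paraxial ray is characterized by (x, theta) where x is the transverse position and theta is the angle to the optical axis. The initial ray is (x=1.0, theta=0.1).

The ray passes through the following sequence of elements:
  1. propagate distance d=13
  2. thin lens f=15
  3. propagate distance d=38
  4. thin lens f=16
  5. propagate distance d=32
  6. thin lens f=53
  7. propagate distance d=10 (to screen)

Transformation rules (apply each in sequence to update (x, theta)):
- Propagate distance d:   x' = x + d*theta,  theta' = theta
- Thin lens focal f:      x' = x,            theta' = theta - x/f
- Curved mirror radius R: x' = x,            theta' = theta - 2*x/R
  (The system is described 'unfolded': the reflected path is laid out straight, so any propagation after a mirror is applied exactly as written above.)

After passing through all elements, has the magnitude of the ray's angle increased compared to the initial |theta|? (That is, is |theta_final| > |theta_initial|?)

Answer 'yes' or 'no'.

Answer: no

Derivation:
Initial: x=1.0000 theta=0.1000
After 1 (propagate distance d=13): x=2.3000 theta=0.1000
After 2 (thin lens f=15): x=2.3000 theta=-4/75 (≈-0.0533)
After 3 (propagate distance d=38): x=41/150 (≈0.2733) theta=-4/75 (≈-0.0533)
After 4 (thin lens f=16): x=41/150 (≈0.2733) theta=-169/2400 (≈-0.0704)
After 5 (propagate distance d=32): x=-1.9800 theta=-169/2400 (≈-0.0704)
After 6 (thin lens f=53): x=-1.9800 theta=-841/25440 (≈-0.0331)
After 7 (propagate distance d=10 (to screen)): x=-146953/63600 (≈-2.3106) theta=-841/25440 (≈-0.0331)
|theta_initial|=0.1000 |theta_final|=841/25440 (≈0.0331) -> not increased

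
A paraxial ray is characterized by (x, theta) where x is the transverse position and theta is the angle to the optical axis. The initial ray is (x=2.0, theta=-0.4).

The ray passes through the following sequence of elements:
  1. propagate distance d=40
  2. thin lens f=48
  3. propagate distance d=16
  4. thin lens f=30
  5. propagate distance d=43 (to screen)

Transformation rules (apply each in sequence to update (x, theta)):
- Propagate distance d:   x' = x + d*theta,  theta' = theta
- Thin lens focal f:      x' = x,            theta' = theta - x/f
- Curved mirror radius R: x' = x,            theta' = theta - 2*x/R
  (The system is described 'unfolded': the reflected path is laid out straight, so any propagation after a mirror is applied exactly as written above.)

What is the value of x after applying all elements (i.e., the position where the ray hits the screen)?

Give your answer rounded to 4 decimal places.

Initial: x=2.0000 theta=-0.4000
After 1 (propagate distance d=40): x=-14.0000 theta=-0.4000
After 2 (thin lens f=48): x=-14.0000 theta=-13/120 (≈-0.1083)
After 3 (propagate distance d=16): x=-236/15 (≈-15.7333) theta=-13/120 (≈-0.1083)
After 4 (thin lens f=30): x=-236/15 (≈-15.7333) theta=749/1800 (≈0.4161)
After 5 (propagate distance d=43 (to screen)): x=3887/1800 (≈2.1594) theta=749/1800 (≈0.4161)
Rounded to 4 decimal places: x = 2.1594

Answer: 2.1594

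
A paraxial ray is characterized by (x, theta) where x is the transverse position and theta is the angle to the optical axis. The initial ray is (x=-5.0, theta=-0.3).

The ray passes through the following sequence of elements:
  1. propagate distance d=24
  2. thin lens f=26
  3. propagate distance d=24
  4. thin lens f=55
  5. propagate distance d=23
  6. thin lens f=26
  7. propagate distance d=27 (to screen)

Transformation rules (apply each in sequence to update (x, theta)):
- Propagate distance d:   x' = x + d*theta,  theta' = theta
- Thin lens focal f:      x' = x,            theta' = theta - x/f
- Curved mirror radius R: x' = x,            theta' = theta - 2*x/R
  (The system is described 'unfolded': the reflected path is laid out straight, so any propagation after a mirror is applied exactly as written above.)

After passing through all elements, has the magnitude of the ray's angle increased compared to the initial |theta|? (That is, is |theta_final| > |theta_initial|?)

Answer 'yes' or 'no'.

Answer: yes

Derivation:
Initial: x=-5.0000 theta=-0.3000
After 1 (propagate distance d=24): x=-12.2000 theta=-0.3000
After 2 (thin lens f=26): x=-12.2000 theta=11/65 (≈0.1692)
After 3 (propagate distance d=24): x=-529/65 (≈-8.1385) theta=11/65 (≈0.1692)
After 4 (thin lens f=55): x=-529/65 (≈-8.1385) theta=1134/3575 (≈0.3172)
After 5 (propagate distance d=23): x=-3013/3575 (≈-0.8428) theta=1134/3575 (≈0.3172)
After 6 (thin lens f=26): x=-3013/3575 (≈-0.8428) theta=32497/92950 (≈0.3496)
After 7 (propagate distance d=27 (to screen)): x=799081/92950 (≈8.5969) theta=32497/92950 (≈0.3496)
|theta_initial|=0.3000 |theta_final|=32497/92950 (≈0.3496) -> increased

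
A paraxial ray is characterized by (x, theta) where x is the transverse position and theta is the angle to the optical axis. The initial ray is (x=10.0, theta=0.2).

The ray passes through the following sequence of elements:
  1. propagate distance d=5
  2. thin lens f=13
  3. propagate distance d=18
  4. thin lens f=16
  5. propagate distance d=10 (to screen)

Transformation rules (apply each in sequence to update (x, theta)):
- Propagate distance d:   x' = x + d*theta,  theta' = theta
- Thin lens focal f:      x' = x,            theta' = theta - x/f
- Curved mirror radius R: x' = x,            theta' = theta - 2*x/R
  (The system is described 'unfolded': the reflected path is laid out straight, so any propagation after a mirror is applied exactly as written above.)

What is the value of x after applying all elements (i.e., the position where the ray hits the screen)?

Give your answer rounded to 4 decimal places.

Initial: x=10.0000 theta=0.2000
After 1 (propagate distance d=5): x=11.0000 theta=0.2000
After 2 (thin lens f=13): x=11.0000 theta=-42/65 (≈-0.6462)
After 3 (propagate distance d=18): x=-41/65 (≈-0.6308) theta=-42/65 (≈-0.6462)
After 4 (thin lens f=16): x=-41/65 (≈-0.6308) theta=-631/1040 (≈-0.6067)
After 5 (propagate distance d=10 (to screen)): x=-3483/520 (≈-6.6981) theta=-631/1040 (≈-0.6067)
Rounded to 4 decimal places: x = -6.6981

Answer: -6.6981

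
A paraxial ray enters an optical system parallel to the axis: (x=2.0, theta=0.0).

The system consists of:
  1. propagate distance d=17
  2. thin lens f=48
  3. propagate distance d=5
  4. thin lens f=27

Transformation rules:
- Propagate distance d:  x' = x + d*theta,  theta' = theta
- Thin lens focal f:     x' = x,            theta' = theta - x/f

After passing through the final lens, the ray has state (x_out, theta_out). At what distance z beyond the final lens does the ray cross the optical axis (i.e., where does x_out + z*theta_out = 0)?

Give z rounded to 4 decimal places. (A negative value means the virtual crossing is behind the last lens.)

Answer: 16.5857

Derivation:
Initial: x=2.0000 theta=0.0000
After 1 (propagate distance d=17): x=2.0000 theta=0.0000
After 2 (thin lens f=48): x=2.0000 theta=-1/24 (≈-0.0417)
After 3 (propagate distance d=5): x=43/24 (≈1.7917) theta=-1/24 (≈-0.0417)
After 4 (thin lens f=27): x=43/24 (≈1.7917) theta=-35/324 (≈-0.1080)
z_focus = -x_out/theta_out = -(43/24)/(-35/324) = 1161/70 ≈ 16.5857
Rounded to 4 decimal places: z = 16.5857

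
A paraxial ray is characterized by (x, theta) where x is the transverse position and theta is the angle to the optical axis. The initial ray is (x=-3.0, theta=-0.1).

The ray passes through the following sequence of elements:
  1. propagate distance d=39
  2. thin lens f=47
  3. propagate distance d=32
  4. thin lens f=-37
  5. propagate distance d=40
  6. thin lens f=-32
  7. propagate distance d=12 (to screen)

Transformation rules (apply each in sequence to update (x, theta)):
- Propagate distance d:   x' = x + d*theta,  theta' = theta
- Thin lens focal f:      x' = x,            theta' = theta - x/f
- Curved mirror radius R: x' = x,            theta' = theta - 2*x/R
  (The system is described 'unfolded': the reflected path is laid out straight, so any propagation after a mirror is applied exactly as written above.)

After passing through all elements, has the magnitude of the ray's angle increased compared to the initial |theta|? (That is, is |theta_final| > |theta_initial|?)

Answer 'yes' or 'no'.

Answer: yes

Derivation:
Initial: x=-3.0000 theta=-0.1000
After 1 (propagate distance d=39): x=-6.9000 theta=-0.1000
After 2 (thin lens f=47): x=-6.9000 theta=11/235 (≈0.0468)
After 3 (propagate distance d=32): x=-2539/470 (≈-5.4021) theta=11/235 (≈0.0468)
After 4 (thin lens f=-37): x=-2539/470 (≈-5.4021) theta=-345/3478 (≈-0.0992)
After 5 (propagate distance d=40): x=-162943/17390 (≈-9.3699) theta=-345/3478 (≈-0.0992)
After 6 (thin lens f=-32): x=-162943/17390 (≈-9.3699) theta=-218143/556480 (≈-0.3920)
After 7 (propagate distance d=12 (to screen)): x=-41659/2960 (≈-14.0740) theta=-218143/556480 (≈-0.3920)
|theta_initial|=0.1000 |theta_final|=218143/556480 (≈0.3920) -> increased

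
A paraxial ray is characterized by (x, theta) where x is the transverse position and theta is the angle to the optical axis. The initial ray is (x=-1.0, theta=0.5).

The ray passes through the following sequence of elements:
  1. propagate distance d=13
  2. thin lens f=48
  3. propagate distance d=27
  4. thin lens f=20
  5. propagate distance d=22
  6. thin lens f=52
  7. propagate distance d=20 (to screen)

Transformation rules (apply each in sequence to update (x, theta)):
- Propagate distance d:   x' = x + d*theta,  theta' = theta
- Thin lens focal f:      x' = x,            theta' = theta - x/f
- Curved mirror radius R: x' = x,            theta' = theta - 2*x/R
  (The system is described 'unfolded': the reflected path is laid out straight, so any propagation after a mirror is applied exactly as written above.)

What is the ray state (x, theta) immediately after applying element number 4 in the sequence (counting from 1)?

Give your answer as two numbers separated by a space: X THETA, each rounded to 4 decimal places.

Initial: x=-1.0000 theta=0.5000
After 1 (propagate distance d=13): x=5.5000 theta=0.5000
After 2 (thin lens f=48): x=5.5000 theta=37/96 (≈0.3854)
After 3 (propagate distance d=27): x=509/32 (≈15.9063) theta=37/96 (≈0.3854)
After 4 (thin lens f=20): x=509/32 (≈15.9063) theta=-787/1920 (≈-0.4099)
Rounded to 4 decimal places: x = 15.9063, theta = -0.4099

Answer: 15.9063 -0.4099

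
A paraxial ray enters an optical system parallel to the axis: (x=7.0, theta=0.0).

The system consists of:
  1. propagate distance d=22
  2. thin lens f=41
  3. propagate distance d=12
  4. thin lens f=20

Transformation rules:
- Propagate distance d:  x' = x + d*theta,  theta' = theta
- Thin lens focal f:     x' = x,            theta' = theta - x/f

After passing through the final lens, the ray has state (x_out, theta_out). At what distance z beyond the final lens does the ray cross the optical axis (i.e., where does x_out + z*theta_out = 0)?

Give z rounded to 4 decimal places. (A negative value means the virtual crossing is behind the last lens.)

Initial: x=7.0000 theta=0.0000
After 1 (propagate distance d=22): x=7.0000 theta=0.0000
After 2 (thin lens f=41): x=7.0000 theta=-7/41 (≈-0.1707)
After 3 (propagate distance d=12): x=203/41 (≈4.9512) theta=-7/41 (≈-0.1707)
After 4 (thin lens f=20): x=203/41 (≈4.9512) theta=-343/820 (≈-0.4183)
z_focus = -x_out/theta_out = -(203/41)/(-343/820) = 580/49 ≈ 11.8367
Rounded to 4 decimal places: z = 11.8367

Answer: 11.8367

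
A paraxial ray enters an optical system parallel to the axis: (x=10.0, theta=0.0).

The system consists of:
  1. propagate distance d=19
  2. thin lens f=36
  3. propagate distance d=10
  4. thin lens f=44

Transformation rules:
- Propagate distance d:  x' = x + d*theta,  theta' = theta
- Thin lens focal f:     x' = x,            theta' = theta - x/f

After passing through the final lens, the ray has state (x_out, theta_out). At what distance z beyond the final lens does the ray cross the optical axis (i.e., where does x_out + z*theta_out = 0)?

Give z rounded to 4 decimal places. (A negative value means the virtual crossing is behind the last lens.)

Answer: 16.3429

Derivation:
Initial: x=10.0000 theta=0.0000
After 1 (propagate distance d=19): x=10.0000 theta=0.0000
After 2 (thin lens f=36): x=10.0000 theta=-5/18 (≈-0.2778)
After 3 (propagate distance d=10): x=65/9 (≈7.2222) theta=-5/18 (≈-0.2778)
After 4 (thin lens f=44): x=65/9 (≈7.2222) theta=-175/396 (≈-0.4419)
z_focus = -x_out/theta_out = -(65/9)/(-175/396) = 572/35 ≈ 16.3429
Rounded to 4 decimal places: z = 16.3429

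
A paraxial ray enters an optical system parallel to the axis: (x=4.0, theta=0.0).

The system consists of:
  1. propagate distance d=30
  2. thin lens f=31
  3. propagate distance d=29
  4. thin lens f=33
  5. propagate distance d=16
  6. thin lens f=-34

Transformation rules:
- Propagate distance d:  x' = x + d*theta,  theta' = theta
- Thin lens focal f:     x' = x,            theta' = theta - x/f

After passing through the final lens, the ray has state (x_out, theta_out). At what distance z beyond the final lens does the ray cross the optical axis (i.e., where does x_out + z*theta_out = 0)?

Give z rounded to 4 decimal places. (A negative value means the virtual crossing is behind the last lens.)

Answer: -9.9739

Derivation:
Initial: x=4.0000 theta=0.0000
After 1 (propagate distance d=30): x=4.0000 theta=0.0000
After 2 (thin lens f=31): x=4.0000 theta=-4/31 (≈-0.1290)
After 3 (propagate distance d=29): x=8/31 (≈0.2581) theta=-4/31 (≈-0.1290)
After 4 (thin lens f=33): x=8/31 (≈0.2581) theta=-140/1023 (≈-0.1369)
After 5 (propagate distance d=16): x=-1976/1023 (≈-1.9316) theta=-140/1023 (≈-0.1369)
After 6 (thin lens f=-34): x=-1976/1023 (≈-1.9316) theta=-3368/17391 (≈-0.1937)
z_focus = -x_out/theta_out = -(-1976/1023)/(-3368/17391) = -4199/421 ≈ -9.9739
Rounded to 4 decimal places: z = -9.9739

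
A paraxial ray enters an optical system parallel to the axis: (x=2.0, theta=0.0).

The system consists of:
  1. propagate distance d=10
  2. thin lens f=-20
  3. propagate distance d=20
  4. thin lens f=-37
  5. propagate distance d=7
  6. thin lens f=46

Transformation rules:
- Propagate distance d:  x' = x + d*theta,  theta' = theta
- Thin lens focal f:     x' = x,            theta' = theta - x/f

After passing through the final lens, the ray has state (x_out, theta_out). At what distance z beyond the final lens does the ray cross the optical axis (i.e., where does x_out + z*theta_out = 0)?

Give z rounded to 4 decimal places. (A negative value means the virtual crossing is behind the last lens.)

Answer: -60.9810

Derivation:
Initial: x=2.0000 theta=0.0000
After 1 (propagate distance d=10): x=2.0000 theta=0.0000
After 2 (thin lens f=-20): x=2.0000 theta=0.1000
After 3 (propagate distance d=20): x=4.0000 theta=0.1000
After 4 (thin lens f=-37): x=4.0000 theta=77/370 (≈0.2081)
After 5 (propagate distance d=7): x=2019/370 (≈5.4568) theta=77/370 (≈0.2081)
After 6 (thin lens f=46): x=2019/370 (≈5.4568) theta=1523/17020 (≈0.0895)
z_focus = -x_out/theta_out = -(2019/370)/(1523/17020) = -92874/1523 ≈ -60.9810
Rounded to 4 decimal places: z = -60.9810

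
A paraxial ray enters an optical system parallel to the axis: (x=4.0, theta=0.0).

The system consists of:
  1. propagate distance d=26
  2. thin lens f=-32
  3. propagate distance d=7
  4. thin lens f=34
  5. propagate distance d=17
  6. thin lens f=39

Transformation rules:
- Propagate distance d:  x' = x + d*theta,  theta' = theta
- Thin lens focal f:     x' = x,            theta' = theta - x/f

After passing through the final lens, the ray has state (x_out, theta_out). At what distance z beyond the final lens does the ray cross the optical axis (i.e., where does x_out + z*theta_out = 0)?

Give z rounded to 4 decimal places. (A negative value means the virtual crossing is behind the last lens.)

Answer: 33.7040

Derivation:
Initial: x=4.0000 theta=0.0000
After 1 (propagate distance d=26): x=4.0000 theta=0.0000
After 2 (thin lens f=-32): x=4.0000 theta=0.1250
After 3 (propagate distance d=7): x=4.8750 theta=0.1250
After 4 (thin lens f=34): x=4.8750 theta=-5/272 (≈-0.0184)
After 5 (propagate distance d=17): x=4.5625 theta=-5/272 (≈-0.0184)
After 6 (thin lens f=39): x=4.5625 theta=-359/2652 (≈-0.1354)
z_focus = -x_out/theta_out = -(4.5625)/(-359/2652) = 48399/1436 ≈ 33.7040
Rounded to 4 decimal places: z = 33.7040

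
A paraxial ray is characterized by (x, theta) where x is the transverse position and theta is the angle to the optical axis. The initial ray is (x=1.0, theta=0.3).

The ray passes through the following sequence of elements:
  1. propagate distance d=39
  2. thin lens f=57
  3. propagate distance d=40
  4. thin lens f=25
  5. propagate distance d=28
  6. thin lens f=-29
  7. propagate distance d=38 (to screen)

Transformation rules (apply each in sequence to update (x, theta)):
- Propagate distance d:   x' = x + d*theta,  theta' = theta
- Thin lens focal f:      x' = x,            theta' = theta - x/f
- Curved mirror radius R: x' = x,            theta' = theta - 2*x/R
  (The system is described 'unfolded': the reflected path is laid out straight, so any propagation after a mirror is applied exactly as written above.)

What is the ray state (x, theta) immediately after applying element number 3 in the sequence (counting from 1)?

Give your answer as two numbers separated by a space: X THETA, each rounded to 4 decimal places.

Initial: x=1.0000 theta=0.3000
After 1 (propagate distance d=39): x=12.7000 theta=0.3000
After 2 (thin lens f=57): x=12.7000 theta=22/285 (≈0.0772)
After 3 (propagate distance d=40): x=8999/570 (≈15.7877) theta=22/285 (≈0.0772)
Rounded to 4 decimal places: x = 15.7877, theta = 0.0772

Answer: 15.7877 0.0772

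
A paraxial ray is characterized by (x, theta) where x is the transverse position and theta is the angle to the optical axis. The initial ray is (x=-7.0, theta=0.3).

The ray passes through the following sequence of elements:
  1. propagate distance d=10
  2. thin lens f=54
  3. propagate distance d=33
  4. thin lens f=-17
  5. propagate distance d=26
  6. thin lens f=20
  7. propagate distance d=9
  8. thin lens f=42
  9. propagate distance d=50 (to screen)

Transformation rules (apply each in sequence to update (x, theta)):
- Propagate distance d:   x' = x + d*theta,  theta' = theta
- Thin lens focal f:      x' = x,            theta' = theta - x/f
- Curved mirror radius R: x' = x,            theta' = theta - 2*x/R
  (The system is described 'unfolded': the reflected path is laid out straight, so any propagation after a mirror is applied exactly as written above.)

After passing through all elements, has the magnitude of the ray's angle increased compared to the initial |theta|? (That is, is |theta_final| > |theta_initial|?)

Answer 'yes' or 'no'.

Answer: yes

Derivation:
Initial: x=-7.0000 theta=0.3000
After 1 (propagate distance d=10): x=-4.0000 theta=0.3000
After 2 (thin lens f=54): x=-4.0000 theta=101/270 (≈0.3741)
After 3 (propagate distance d=33): x=751/90 (≈8.3444) theta=101/270 (≈0.3741)
After 4 (thin lens f=-17): x=751/90 (≈8.3444) theta=397/459 (≈0.8649)
After 5 (propagate distance d=26): x=141521/4590 (≈30.8325) theta=397/459 (≈0.8649)
After 6 (thin lens f=20): x=141521/4590 (≈30.8325) theta=-20707/30600 (≈-0.6767)
After 7 (propagate distance d=9): x=2271331/91800 (≈24.7422) theta=-20707/30600 (≈-0.6767)
After 8 (thin lens f=42): x=2271331/91800 (≈24.7422) theta=-4880413/3855600 (≈-1.2658)
After 9 (propagate distance d=50 (to screen)): x=-37156187/963900 (≈-38.5478) theta=-4880413/3855600 (≈-1.2658)
|theta_initial|=0.3000 |theta_final|=4880413/3855600 (≈1.2658) -> increased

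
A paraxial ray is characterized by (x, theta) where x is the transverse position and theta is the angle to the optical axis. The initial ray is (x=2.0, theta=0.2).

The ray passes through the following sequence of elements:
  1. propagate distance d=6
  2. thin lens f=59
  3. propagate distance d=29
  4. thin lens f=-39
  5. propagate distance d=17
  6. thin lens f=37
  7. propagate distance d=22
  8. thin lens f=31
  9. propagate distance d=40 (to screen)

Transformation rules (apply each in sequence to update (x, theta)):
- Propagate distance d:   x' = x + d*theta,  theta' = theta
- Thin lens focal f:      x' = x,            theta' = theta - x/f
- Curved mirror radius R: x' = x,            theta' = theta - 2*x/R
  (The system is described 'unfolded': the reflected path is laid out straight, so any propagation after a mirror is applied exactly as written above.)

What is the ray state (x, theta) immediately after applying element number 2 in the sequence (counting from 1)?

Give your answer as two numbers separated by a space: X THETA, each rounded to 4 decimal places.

Answer: 3.2000 0.1458

Derivation:
Initial: x=2.0000 theta=0.2000
After 1 (propagate distance d=6): x=3.2000 theta=0.2000
After 2 (thin lens f=59): x=3.2000 theta=43/295 (≈0.1458)
Rounded to 4 decimal places: x = 3.2000, theta = 0.1458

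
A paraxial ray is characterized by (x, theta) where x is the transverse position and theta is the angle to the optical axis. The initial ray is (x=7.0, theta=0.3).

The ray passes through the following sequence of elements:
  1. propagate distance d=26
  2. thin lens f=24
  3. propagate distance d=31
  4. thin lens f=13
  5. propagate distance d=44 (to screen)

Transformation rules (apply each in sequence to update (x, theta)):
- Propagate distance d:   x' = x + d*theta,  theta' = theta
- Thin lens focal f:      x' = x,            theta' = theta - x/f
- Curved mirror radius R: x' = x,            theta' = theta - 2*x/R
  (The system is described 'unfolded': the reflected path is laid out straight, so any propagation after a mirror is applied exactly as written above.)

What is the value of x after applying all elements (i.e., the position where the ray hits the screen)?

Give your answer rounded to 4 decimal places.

Initial: x=7.0000 theta=0.3000
After 1 (propagate distance d=26): x=14.8000 theta=0.3000
After 2 (thin lens f=24): x=14.8000 theta=-19/60 (≈-0.3167)
After 3 (propagate distance d=31): x=299/60 (≈4.9833) theta=-19/60 (≈-0.3167)
After 4 (thin lens f=13): x=299/60 (≈4.9833) theta=-0.7000
After 5 (propagate distance d=44 (to screen)): x=-1549/60 (≈-25.8167) theta=-0.7000
Rounded to 4 decimal places: x = -25.8167

Answer: -25.8167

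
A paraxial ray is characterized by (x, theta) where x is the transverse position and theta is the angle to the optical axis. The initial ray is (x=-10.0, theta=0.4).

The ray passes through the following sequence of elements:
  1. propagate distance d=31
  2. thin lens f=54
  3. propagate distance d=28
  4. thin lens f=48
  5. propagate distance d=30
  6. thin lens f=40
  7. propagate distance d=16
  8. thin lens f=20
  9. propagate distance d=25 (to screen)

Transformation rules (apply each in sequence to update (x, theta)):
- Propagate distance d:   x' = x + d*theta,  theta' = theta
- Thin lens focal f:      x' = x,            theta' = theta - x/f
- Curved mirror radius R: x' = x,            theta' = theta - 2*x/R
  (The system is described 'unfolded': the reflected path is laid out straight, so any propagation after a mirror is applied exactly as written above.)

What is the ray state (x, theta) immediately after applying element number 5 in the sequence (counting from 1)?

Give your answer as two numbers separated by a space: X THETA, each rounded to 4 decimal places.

Answer: 15.3000 0.0981

Derivation:
Initial: x=-10.0000 theta=0.4000
After 1 (propagate distance d=31): x=2.4000 theta=0.4000
After 2 (thin lens f=54): x=2.4000 theta=16/45 (≈0.3556)
After 3 (propagate distance d=28): x=556/45 (≈12.3556) theta=16/45 (≈0.3556)
After 4 (thin lens f=48): x=556/45 (≈12.3556) theta=53/540 (≈0.0981)
After 5 (propagate distance d=30): x=15.3000 theta=53/540 (≈0.0981)
Rounded to 4 decimal places: x = 15.3000, theta = 0.0981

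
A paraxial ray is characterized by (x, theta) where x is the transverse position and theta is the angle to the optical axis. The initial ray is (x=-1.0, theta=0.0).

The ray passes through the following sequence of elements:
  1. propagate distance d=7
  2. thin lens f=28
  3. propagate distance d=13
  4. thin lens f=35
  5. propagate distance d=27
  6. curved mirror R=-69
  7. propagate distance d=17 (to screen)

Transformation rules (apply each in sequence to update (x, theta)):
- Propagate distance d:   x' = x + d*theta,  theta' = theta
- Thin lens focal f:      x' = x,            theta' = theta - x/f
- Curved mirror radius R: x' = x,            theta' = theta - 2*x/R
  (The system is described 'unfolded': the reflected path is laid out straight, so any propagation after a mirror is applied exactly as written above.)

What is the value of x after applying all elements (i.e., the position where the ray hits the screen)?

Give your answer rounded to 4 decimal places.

Answer: 2.1240

Derivation:
Initial: x=-1.0000 theta=0.0000
After 1 (propagate distance d=7): x=-1.0000 theta=0.0000
After 2 (thin lens f=28): x=-1.0000 theta=1/28 (≈0.0357)
After 3 (propagate distance d=13): x=-15/28 (≈-0.5357) theta=1/28 (≈0.0357)
After 4 (thin lens f=35): x=-15/28 (≈-0.5357) theta=5/98 (≈0.0510)
After 5 (propagate distance d=27): x=165/196 (≈0.8418) theta=5/98 (≈0.0510)
After 6 (curved mirror R=-69): x=165/196 (≈0.8418) theta=85/1127 (≈0.0754)
After 7 (propagate distance d=17 (to screen)): x=9575/4508 (≈2.1240) theta=85/1127 (≈0.0754)
Rounded to 4 decimal places: x = 2.1240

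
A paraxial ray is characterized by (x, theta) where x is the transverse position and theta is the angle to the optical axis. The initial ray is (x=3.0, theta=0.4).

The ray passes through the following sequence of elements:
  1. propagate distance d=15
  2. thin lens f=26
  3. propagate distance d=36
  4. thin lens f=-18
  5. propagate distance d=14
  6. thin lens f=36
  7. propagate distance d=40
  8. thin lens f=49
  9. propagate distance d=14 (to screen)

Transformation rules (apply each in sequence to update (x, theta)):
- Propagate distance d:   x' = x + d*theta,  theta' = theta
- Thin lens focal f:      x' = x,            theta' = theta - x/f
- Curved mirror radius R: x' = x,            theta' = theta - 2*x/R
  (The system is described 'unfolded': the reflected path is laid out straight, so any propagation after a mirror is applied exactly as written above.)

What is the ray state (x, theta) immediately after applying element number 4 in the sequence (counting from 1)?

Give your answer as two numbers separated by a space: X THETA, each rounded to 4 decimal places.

Answer: 10.9385 0.6615

Derivation:
Initial: x=3.0000 theta=0.4000
After 1 (propagate distance d=15): x=9.0000 theta=0.4000
After 2 (thin lens f=26): x=9.0000 theta=7/130 (≈0.0538)
After 3 (propagate distance d=36): x=711/65 (≈10.9385) theta=7/130 (≈0.0538)
After 4 (thin lens f=-18): x=711/65 (≈10.9385) theta=43/65 (≈0.6615)
Rounded to 4 decimal places: x = 10.9385, theta = 0.6615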